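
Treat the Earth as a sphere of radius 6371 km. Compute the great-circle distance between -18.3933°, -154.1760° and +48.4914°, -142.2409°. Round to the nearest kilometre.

Δλ = -142.2409 − -154.1760 = 11.9351°.
Δφ = 48.4914 − -18.3933 = 66.8847°.
a = sin²(Δφ/2) + cos φ₁ · cos φ₂ · sin²(Δλ/2) = 0.310506.
c = 2·atan2(√a, √(1−a)) = 1.18209 rad → d = 6371·c ≈ 7531.12 km.

7531 km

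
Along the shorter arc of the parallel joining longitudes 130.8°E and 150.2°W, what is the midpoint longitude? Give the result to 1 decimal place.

Signed shortest Δλ from +130.8° to -150.2° is +79.0°.
Midpoint longitude = +130.8° + (+79.0°)/2 = +130.8° + 39.5° = +170.3°.
(The naïve average (+130.8 + -150.2)/2 = -9.7° is on the wrong side of the globe.)

170.3°E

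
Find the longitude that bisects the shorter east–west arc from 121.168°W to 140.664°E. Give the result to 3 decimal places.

170.252°W

Signed shortest Δλ from -121.168° to +140.664° is -98.168°.
Midpoint longitude = -121.168° + (-98.168°)/2 = -121.168° − 49.084° = -170.252°.
(The naïve average (-121.168 + +140.664)/2 = 9.748° is on the wrong side of the globe.)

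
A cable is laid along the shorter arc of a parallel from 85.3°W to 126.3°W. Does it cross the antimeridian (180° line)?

No

Signed shortest Δλ = ((-126.3 − -85.3 + 180) mod 360) − 180 = -41.0°.
Going west by 41.0° from -85.3° reaches -126.3° without touching 180°.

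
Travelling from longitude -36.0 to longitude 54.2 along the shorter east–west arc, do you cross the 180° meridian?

Signed shortest Δλ = ((54.2 − -36.0 + 180) mod 360) − 180 = 90.2°.
Going east by 90.2° from -36.0° reaches +54.2° without touching 180°.

No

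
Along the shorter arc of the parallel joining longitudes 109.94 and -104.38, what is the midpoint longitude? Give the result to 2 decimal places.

Signed shortest Δλ from +109.94° to -104.38° is +145.68°.
Midpoint longitude = +109.94° + (+145.68°)/2 = +109.94° + 72.84° = +182.78°.
Normalise into (−180°, 180°]: -177.22°.
(The naïve average (+109.94 + -104.38)/2 = 2.78° is on the wrong side of the globe.)

-177.22°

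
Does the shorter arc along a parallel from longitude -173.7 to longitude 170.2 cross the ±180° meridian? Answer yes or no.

Naïve |170.2 − -173.7| = 343.9° > 180°, so the shorter arc goes the other way round — across 180°.
Signed shortest Δλ = ((170.2 − -173.7 + 180) mod 360) − 180 = -16.1°.
Going west by 16.1° from -173.7° passes through 180° before reaching +170.2°.

Yes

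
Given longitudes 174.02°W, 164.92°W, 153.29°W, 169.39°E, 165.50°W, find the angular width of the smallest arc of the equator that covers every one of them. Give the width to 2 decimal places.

37.32°

Sort the longitudes: -174.02°, -165.50°, -164.92°, -153.29°, +169.39°.
Eastward gaps between consecutive values (wrapping around): 8.52°, 0.58°, 11.63°, 322.68°, 16.59°.
Largest gap = 322.68° ⇒ minimal covering band is its complement: 360° − 322.68° = 37.32°.
Band runs from +169.39° eastward to -153.29°, crossing the antimeridian.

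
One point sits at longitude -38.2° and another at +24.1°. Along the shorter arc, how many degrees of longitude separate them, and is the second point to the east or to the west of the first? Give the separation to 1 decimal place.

Raw difference: 24.1 − -38.2 = 62.3°.
Normalise into (−180°, 180°]: 62.3° stays 62.3°.
Positive ⇒ the second point lies to the east; separation 62.3°.

62.3° east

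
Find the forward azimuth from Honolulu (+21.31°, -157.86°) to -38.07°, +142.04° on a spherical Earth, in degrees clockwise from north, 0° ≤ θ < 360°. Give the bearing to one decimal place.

Δλ = 142.04 − -157.86 = 299.90°; wrapped into (−180°, 180°]: -60.10°.
θ = atan2( sin Δλ · cos φ₂ , cos φ₁ · sin φ₂ − sin φ₁ · cos φ₂ · cos Δλ )
  = atan2(-0.68247, -0.71708) = -136.417° → normalised to [0°, 360°): 223.583°.

223.6°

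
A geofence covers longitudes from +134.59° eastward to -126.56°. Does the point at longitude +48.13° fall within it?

Band width going east from +134.59° to -126.56°: ((-126.56 − 134.59) mod 360) = 98.85°.
Offset of +48.13° east of the west edge: ((48.13 − 134.59) mod 360) = 273.54°.
273.54° > 98.85° ⇒ outside.

No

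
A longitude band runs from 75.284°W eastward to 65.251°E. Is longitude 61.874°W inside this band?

Yes

Band width going east from -75.284° to +65.251°: ((65.251 − -75.284) mod 360) = 140.535°.
Offset of -61.874° east of the west edge: ((-61.874 − -75.284) mod 360) = 13.410°.
13.410° ≤ 140.535° ⇒ inside.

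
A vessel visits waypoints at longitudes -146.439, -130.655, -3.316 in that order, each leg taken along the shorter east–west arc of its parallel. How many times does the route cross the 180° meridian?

Leg 1: -146.439° → -130.655°, shortest Δλ = 15.784° (east) — does not cross 180°.
Leg 2: -130.655° → -3.316°, shortest Δλ = 127.339° (east) — does not cross 180°.
Total crossings: 0.

0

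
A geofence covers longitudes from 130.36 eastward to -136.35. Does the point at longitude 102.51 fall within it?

Band width going east from +130.36° to -136.35°: ((-136.35 − 130.36) mod 360) = 93.29°.
Offset of +102.51° east of the west edge: ((102.51 − 130.36) mod 360) = 332.15°.
332.15° > 93.29° ⇒ outside.

No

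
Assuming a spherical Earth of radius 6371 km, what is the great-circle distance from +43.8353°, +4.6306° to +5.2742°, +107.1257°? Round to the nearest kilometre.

Δλ = 107.1257 − 4.6306 = 102.4951°.
Δφ = 5.2742 − 43.8353 = -38.5611°.
a = sin²(Δφ/2) + cos φ₁ · cos φ₂ · sin²(Δλ/2) = 0.545870.
c = 2·atan2(√a, √(1−a)) = 1.66267 rad → d = 6371·c ≈ 10592.84 km.

10593 km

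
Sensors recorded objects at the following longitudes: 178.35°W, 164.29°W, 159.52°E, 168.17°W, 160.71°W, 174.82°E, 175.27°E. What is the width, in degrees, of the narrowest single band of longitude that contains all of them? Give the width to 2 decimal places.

39.77°

Sort the longitudes: -178.35°, -168.17°, -164.29°, -160.71°, +159.52°, +174.82°, +175.27°.
Eastward gaps between consecutive values (wrapping around): 10.18°, 3.88°, 3.58°, 320.23°, 15.30°, 0.45°, 6.38°.
Largest gap = 320.23° ⇒ minimal covering band is its complement: 360° − 320.23° = 39.77°.
Band runs from +159.52° eastward to -160.71°, crossing the antimeridian.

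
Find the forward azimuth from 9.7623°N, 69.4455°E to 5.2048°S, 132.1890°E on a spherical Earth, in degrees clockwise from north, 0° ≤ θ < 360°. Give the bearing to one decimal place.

Δλ = 132.1890 − 69.4455 = 62.7435°.
θ = atan2( sin Δλ · cos φ₂ , cos φ₁ · sin φ₂ − sin φ₁ · cos φ₂ · cos Δλ )
  = atan2(0.88530, -0.16674) = 100.666° → normalised to [0°, 360°): 100.666°.

100.7°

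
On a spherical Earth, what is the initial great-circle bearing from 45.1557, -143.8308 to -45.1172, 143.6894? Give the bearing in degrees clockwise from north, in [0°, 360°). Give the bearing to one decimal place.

Δλ = 143.6894 − -143.8308 = 287.5202°; wrapped into (−180°, 180°]: -72.4798°.
θ = atan2( sin Δλ · cos φ₂ , cos φ₁ · sin φ₂ − sin φ₁ · cos φ₂ · cos Δλ )
  = atan2(-0.67292, -0.65028) = -134.020° → normalised to [0°, 360°): 225.980°.

226.0°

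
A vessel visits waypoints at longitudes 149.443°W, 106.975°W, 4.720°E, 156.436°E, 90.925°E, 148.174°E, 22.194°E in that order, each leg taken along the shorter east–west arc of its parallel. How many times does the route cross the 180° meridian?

Leg 1: -149.443° → -106.975°, shortest Δλ = 42.468° (east) — does not cross 180°.
Leg 2: -106.975° → +4.720°, shortest Δλ = 111.695° (east) — does not cross 180°.
Leg 3: +4.720° → +156.436°, shortest Δλ = 151.716° (east) — does not cross 180°.
Leg 4: +156.436° → +90.925°, shortest Δλ = -65.511° (west) — does not cross 180°.
Leg 5: +90.925° → +148.174°, shortest Δλ = 57.249° (east) — does not cross 180°.
Leg 6: +148.174° → +22.194°, shortest Δλ = -125.98° (west) — does not cross 180°.
Total crossings: 0.

0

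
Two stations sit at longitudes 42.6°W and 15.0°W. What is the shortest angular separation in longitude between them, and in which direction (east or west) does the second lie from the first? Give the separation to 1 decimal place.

27.6° east

Raw difference: -15.0 − -42.6 = 27.6°.
Normalise into (−180°, 180°]: 27.6° stays 27.6°.
Positive ⇒ the second point lies to the east; separation 27.6°.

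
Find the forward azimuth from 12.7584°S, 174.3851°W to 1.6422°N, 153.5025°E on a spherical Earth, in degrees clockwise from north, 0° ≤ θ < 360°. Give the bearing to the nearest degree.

292°

Δλ = 153.5025 − -174.3851 = 327.8876°; wrapped into (−180°, 180°]: -32.1124°.
θ = atan2( sin Δλ · cos φ₂ , cos φ₁ · sin φ₂ − sin φ₁ · cos φ₂ · cos Δλ )
  = atan2(-0.53136, 0.21493) = -67.978° → normalised to [0°, 360°): 292.022°.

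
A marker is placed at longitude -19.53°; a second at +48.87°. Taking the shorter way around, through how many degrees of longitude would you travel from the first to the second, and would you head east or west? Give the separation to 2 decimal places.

Raw difference: 48.87 − -19.53 = 68.4°.
Normalise into (−180°, 180°]: 68.4° stays 68.4°.
Positive ⇒ the second point lies to the east; separation 68.40°.

68.40° east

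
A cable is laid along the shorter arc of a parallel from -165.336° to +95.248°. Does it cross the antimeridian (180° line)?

Naïve |95.248 − -165.336| = 260.584° > 180°, so the shorter arc goes the other way round — across 180°.
Signed shortest Δλ = ((95.248 − -165.336 + 180) mod 360) − 180 = -99.416°.
Going west by 99.416° from -165.336° passes through 180° before reaching +95.248°.

Yes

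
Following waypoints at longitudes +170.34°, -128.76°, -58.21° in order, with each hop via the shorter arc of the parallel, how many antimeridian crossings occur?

1

Leg 1: +170.34° → -128.76°, shortest Δλ = 60.9° (east) — crosses 180°.
Leg 2: -128.76° → -58.21°, shortest Δλ = 70.55° (east) — does not cross 180°.
Total crossings: 1.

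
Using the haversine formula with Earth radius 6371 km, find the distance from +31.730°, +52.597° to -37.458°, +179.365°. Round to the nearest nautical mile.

8189 nmi

Δλ = 179.365 − 52.597 = 126.768°.
Δφ = -37.458 − 31.730 = -69.188°.
a = sin²(Δφ/2) + cos φ₁ · cos φ₂ · sin²(Δλ/2) = 0.861992.
c = 2·atan2(√a, √(1−a)) = 2.38036 rad → d = 6371·c ≈ 15165.25 km ≈ 8188.58 nmi.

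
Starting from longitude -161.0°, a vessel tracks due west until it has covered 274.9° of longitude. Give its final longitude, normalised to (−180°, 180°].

Start at -161.0°; shift −274.9° → -435.9°.
-435.9° lies outside (−180°, 180°]; add 360° → -75.9°.

-75.9°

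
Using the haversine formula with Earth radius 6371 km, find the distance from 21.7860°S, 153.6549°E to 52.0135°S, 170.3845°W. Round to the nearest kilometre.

Δλ = -170.3845 − 153.6549 = -324.0394°; wrapped into (−180°, 180°]: 35.9606°.
Δφ = -52.0135 − -21.7860 = -30.2275°.
a = sin²(Δφ/2) + cos φ₁ · cos φ₂ · sin²(Δλ/2) = 0.122443.
c = 2·atan2(√a, √(1−a)) = 0.71497 rad → d = 6371·c ≈ 4555.06 km.

4555 km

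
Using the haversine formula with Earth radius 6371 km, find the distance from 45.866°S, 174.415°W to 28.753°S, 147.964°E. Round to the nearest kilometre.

3783 km

Δλ = 147.964 − -174.415 = 322.379°; wrapped into (−180°, 180°]: -37.621°.
Δφ = -28.753 − -45.866 = 17.113°.
a = sin²(Δφ/2) + cos φ₁ · cos φ₂ · sin²(Δλ/2) = 0.085607.
c = 2·atan2(√a, √(1−a)) = 0.59386 rad → d = 6371·c ≈ 3783.49 km.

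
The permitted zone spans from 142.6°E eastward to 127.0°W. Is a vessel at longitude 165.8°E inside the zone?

Yes

Band width going east from +142.6° to -127.0°: ((-127.0 − 142.6) mod 360) = 90.4°.
Offset of +165.8° east of the west edge: ((165.8 − 142.6) mod 360) = 23.2°.
23.2° ≤ 90.4° ⇒ inside.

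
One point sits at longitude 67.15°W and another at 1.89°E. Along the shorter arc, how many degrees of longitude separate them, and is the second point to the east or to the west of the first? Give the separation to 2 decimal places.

Raw difference: 1.89 − -67.15 = 69.04°.
Normalise into (−180°, 180°]: 69.04° stays 69.04°.
Positive ⇒ the second point lies to the east; separation 69.04°.

69.04° east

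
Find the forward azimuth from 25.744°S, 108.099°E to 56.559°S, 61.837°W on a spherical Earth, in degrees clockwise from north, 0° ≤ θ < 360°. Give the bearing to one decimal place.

185.6°

Δλ = -61.837 − 108.099 = -169.936°.
θ = atan2( sin Δλ · cos φ₂ , cos φ₁ · sin φ₂ − sin φ₁ · cos φ₂ · cos Δλ )
  = atan2(-0.09630, -0.98731) = -174.429° → normalised to [0°, 360°): 185.571°.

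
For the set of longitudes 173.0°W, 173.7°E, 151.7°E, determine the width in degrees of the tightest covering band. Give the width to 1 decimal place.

Sort the longitudes: -173.0°, +151.7°, +173.7°.
Eastward gaps between consecutive values (wrapping around): 324.7°, 22.0°, 13.3°.
Largest gap = 324.7° ⇒ minimal covering band is its complement: 360° − 324.7° = 35.3°.
Band runs from +151.7° eastward to -173.0°, crossing the antimeridian.

35.3°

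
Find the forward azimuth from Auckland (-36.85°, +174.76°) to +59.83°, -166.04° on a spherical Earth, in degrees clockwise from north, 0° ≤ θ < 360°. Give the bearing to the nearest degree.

10°

Δλ = -166.04 − 174.76 = -340.80°; wrapped into (−180°, 180°]: 19.20°.
θ = atan2( sin Δλ · cos φ₂ , cos φ₁ · sin φ₂ − sin φ₁ · cos φ₂ · cos Δλ )
  = atan2(0.16528, 0.97645) = 9.607° → normalised to [0°, 360°): 9.607°.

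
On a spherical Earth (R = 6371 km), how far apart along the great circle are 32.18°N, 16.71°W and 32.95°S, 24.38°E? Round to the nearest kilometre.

Δλ = 24.38 − -16.71 = 41.09°.
Δφ = -32.95 − 32.18 = -65.13°.
a = sin²(Δφ/2) + cos φ₁ · cos φ₂ · sin²(Δλ/2) = 0.377193.
c = 2·atan2(√a, √(1−a)) = 1.32264 rad → d = 6371·c ≈ 8426.56 km.

8427 km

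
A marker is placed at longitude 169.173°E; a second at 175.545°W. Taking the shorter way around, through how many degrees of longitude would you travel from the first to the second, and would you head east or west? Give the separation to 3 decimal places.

15.282° east

Raw difference: -175.545 − 169.173 = -344.718°.
Normalise into (−180°, 180°]: -344.718° + 360° = 15.282°.
Positive ⇒ the second point lies to the east; separation 15.282°.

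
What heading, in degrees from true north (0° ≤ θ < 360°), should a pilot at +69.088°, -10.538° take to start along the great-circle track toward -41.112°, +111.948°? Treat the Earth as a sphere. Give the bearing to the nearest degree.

77°

Δλ = 111.948 − -10.538 = 122.486°.
θ = atan2( sin Δλ · cos φ₂ , cos φ₁ · sin φ₂ − sin φ₁ · cos φ₂ · cos Δλ )
  = atan2(0.63553, 0.14331) = 77.293° → normalised to [0°, 360°): 77.293°.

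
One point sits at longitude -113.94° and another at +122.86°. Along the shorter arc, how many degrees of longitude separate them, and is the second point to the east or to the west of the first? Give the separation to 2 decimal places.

Raw difference: 122.86 − -113.94 = 236.8°.
Normalise into (−180°, 180°]: 236.8° − 360° = -123.2°.
Negative ⇒ the second point lies to the west; separation 123.20°.

123.20° west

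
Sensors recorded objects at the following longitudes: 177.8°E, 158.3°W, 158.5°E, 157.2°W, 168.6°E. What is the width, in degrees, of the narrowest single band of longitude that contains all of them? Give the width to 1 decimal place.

Sort the longitudes: -158.3°, -157.2°, +158.5°, +168.6°, +177.8°.
Eastward gaps between consecutive values (wrapping around): 1.1°, 315.7°, 10.1°, 9.2°, 23.9°.
Largest gap = 315.7° ⇒ minimal covering band is its complement: 360° − 315.7° = 44.3°.
Band runs from +158.5° eastward to -157.2°, crossing the antimeridian.

44.3°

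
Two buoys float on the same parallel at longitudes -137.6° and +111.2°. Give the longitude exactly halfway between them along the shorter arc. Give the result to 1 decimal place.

+166.8°

Signed shortest Δλ from -137.6° to +111.2° is -111.2°.
Midpoint longitude = -137.6° + (-111.2°)/2 = -137.6° − 55.6° = -193.2°.
Normalise into (−180°, 180°]: +166.8°.
(The naïve average (-137.6 + +111.2)/2 = -13.2° is on the wrong side of the globe.)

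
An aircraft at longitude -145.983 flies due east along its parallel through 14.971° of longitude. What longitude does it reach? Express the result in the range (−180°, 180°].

-131.012°

Start at -145.983°; shift +14.971° → -131.012°.
-131.012° already lies in (−180°, 180°].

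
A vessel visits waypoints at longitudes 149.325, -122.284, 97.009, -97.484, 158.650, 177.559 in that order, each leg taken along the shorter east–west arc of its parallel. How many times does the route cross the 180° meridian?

4

Leg 1: +149.325° → -122.284°, shortest Δλ = 88.391° (east) — crosses 180°.
Leg 2: -122.284° → +97.009°, shortest Δλ = -140.707° (west) — crosses 180°.
Leg 3: +97.009° → -97.484°, shortest Δλ = 165.507° (east) — crosses 180°.
Leg 4: -97.484° → +158.650°, shortest Δλ = -103.866° (west) — crosses 180°.
Leg 5: +158.650° → +177.559°, shortest Δλ = 18.909° (east) — does not cross 180°.
Total crossings: 4.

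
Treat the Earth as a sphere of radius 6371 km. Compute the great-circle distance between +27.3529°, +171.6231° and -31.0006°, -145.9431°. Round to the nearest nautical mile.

Δλ = -145.9431 − 171.6231 = -317.5662°; wrapped into (−180°, 180°]: 42.4338°.
Δφ = -31.0006 − 27.3529 = -58.3535°.
a = sin²(Δφ/2) + cos φ₁ · cos φ₂ · sin²(Δλ/2) = 0.337373.
c = 2·atan2(√a, √(1−a)) = 1.23952 rad → d = 6371·c ≈ 7896.96 km ≈ 4264.02 nmi.

4264 nmi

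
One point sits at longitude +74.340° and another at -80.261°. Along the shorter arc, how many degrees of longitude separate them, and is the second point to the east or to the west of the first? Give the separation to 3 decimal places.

154.601° west

Raw difference: -80.261 − 74.340 = -154.601°.
Normalise into (−180°, 180°]: -154.601° stays -154.601°.
Negative ⇒ the second point lies to the west; separation 154.601°.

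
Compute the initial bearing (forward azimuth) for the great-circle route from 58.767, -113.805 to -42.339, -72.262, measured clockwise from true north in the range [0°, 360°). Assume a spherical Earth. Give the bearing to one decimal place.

149.2°

Δλ = -72.262 − -113.805 = 41.543°.
θ = atan2( sin Δλ · cos φ₂ , cos φ₁ · sin φ₂ − sin φ₁ · cos φ₂ · cos Δλ )
  = atan2(0.49021, -0.82229) = 149.199° → normalised to [0°, 360°): 149.199°.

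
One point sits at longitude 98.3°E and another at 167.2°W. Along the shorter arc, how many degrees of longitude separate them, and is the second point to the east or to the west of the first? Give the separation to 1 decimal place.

Raw difference: -167.2 − 98.3 = -265.5°.
Normalise into (−180°, 180°]: -265.5° + 360° = 94.5°.
Positive ⇒ the second point lies to the east; separation 94.5°.

94.5° east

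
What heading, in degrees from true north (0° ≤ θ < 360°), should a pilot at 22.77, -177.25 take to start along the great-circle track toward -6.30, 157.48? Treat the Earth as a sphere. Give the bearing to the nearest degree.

223°

Δλ = 157.48 − -177.25 = 334.73°; wrapped into (−180°, 180°]: -25.27°.
θ = atan2( sin Δλ · cos φ₂ , cos φ₁ · sin φ₂ − sin φ₁ · cos φ₂ · cos Δλ )
  = atan2(-0.42431, -0.44906) = -136.624° → normalised to [0°, 360°): 223.376°.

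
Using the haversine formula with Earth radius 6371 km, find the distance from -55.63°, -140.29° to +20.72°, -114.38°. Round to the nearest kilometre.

Δλ = -114.38 − -140.29 = 25.91°.
Δφ = 20.72 − -55.63 = 76.35°.
a = sin²(Δφ/2) + cos φ₁ · cos φ₂ · sin²(Δλ/2) = 0.408543.
c = 2·atan2(√a, √(1−a)) = 1.38685 rad → d = 6371·c ≈ 8835.60 km.

8836 km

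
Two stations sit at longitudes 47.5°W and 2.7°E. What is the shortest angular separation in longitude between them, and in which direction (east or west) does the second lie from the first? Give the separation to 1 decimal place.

50.2° east

Raw difference: 2.7 − -47.5 = 50.2°.
Normalise into (−180°, 180°]: 50.2° stays 50.2°.
Positive ⇒ the second point lies to the east; separation 50.2°.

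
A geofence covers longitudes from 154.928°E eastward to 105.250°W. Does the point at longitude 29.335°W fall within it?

No

Band width going east from +154.928° to -105.250°: ((-105.250 − 154.928) mod 360) = 99.822°.
Offset of -29.335° east of the west edge: ((-29.335 − 154.928) mod 360) = 175.737°.
175.737° > 99.822° ⇒ outside.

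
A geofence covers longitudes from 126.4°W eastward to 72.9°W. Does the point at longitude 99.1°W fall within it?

Yes

Band width going east from -126.4° to -72.9°: ((-72.9 − -126.4) mod 360) = 53.5°.
Offset of -99.1° east of the west edge: ((-99.1 − -126.4) mod 360) = 27.3°.
27.3° ≤ 53.5° ⇒ inside.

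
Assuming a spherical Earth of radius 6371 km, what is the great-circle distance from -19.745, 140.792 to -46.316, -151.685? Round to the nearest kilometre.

6724 km

Δλ = -151.685 − 140.792 = -292.477°; wrapped into (−180°, 180°]: 67.523°.
Δφ = -46.316 − -19.745 = -26.571°.
a = sin²(Δφ/2) + cos φ₁ · cos φ₂ · sin²(Δλ/2) = 0.253580.
c = 2·atan2(√a, √(1−a)) = 1.05545 rad → d = 6371·c ≈ 6724.25 km.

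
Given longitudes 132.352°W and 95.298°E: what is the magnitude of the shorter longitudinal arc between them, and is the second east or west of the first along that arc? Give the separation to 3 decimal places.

132.350° west

Raw difference: 95.298 − -132.352 = 227.65°.
Normalise into (−180°, 180°]: 227.65° − 360° = -132.35°.
Negative ⇒ the second point lies to the west; separation 132.350°.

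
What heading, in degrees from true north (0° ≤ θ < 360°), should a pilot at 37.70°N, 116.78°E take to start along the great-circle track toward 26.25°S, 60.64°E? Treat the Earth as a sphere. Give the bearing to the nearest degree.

Δλ = 60.64 − 116.78 = -56.14°.
θ = atan2( sin Δλ · cos φ₂ , cos φ₁ · sin φ₂ − sin φ₁ · cos φ₂ · cos Δλ )
  = atan2(-0.74476, -0.65553) = -131.354° → normalised to [0°, 360°): 228.646°.

229°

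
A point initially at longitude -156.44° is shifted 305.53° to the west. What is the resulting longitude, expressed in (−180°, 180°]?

-101.97°

Start at -156.44°; shift −305.53° → -461.97°.
-461.97° lies outside (−180°, 180°]; add 360° → -101.97°.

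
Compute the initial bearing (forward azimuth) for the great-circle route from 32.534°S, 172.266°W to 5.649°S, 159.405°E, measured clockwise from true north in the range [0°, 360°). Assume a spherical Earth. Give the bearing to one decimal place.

309.4°

Δλ = 159.405 − -172.266 = 331.671°; wrapped into (−180°, 180°]: -28.329°.
θ = atan2( sin Δλ · cos φ₂ , cos φ₁ · sin φ₂ − sin φ₁ · cos φ₂ · cos Δλ )
  = atan2(-0.47223, 0.38811) = -50.585° → normalised to [0°, 360°): 309.415°.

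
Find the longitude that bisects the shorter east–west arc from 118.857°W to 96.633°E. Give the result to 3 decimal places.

Signed shortest Δλ from -118.857° to +96.633° is -144.510°.
Midpoint longitude = -118.857° + (-144.510°)/2 = -118.857° − 72.255° = -191.112°.
Normalise into (−180°, 180°]: +168.888°.
(The naïve average (-118.857 + +96.633)/2 = -11.112° is on the wrong side of the globe.)

168.888°E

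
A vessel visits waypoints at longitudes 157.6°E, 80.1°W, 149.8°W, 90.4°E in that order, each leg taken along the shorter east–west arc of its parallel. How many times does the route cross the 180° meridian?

Leg 1: +157.6° → -80.1°, shortest Δλ = 122.3° (east) — crosses 180°.
Leg 2: -80.1° → -149.8°, shortest Δλ = -69.7° (west) — does not cross 180°.
Leg 3: -149.8° → +90.4°, shortest Δλ = -119.8° (west) — crosses 180°.
Total crossings: 2.

2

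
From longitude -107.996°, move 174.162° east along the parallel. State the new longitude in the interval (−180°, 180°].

+66.166°

Start at -107.996°; shift +174.162° → +66.166°.
+66.166° already lies in (−180°, 180°].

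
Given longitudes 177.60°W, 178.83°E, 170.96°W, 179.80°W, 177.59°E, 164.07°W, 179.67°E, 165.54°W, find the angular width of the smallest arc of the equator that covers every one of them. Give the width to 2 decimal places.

18.34°

Sort the longitudes: -179.80°, -177.60°, -170.96°, -165.54°, -164.07°, +177.59°, +178.83°, +179.67°.
Eastward gaps between consecutive values (wrapping around): 2.20°, 6.64°, 5.42°, 1.47°, 341.66°, 1.24°, 0.84°, 0.53°.
Largest gap = 341.66° ⇒ minimal covering band is its complement: 360° − 341.66° = 18.34°.
Band runs from +177.59° eastward to -164.07°, crossing the antimeridian.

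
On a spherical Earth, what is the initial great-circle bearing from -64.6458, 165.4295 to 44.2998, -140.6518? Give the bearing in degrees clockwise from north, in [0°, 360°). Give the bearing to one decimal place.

Δλ = -140.6518 − 165.4295 = -306.0813°; wrapped into (−180°, 180°]: 53.9187°.
θ = atan2( sin Δλ · cos φ₂ , cos φ₁ · sin φ₂ − sin φ₁ · cos φ₂ · cos Δλ )
  = atan2(0.57841, 0.67997) = 40.386° → normalised to [0°, 360°): 40.386°.

40.4°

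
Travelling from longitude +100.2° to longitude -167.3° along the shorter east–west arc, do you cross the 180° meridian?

Yes

Naïve |-167.3 − 100.2| = 267.5° > 180°, so the shorter arc goes the other way round — across 180°.
Signed shortest Δλ = ((-167.3 − 100.2 + 180) mod 360) − 180 = 92.5°.
Going east by 92.5° from +100.2° passes through 180° before reaching -167.3°.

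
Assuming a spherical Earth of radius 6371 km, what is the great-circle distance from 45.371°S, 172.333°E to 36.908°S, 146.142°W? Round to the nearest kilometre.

Δλ = -146.142 − 172.333 = -318.475°; wrapped into (−180°, 180°]: 41.525°.
Δφ = -36.908 − -45.371 = 8.463°.
a = sin²(Δφ/2) + cos φ₁ · cos φ₂ · sin²(Δλ/2) = 0.076035.
c = 2·atan2(√a, √(1−a)) = 0.55873 rad → d = 6371·c ≈ 3559.66 km.

3560 km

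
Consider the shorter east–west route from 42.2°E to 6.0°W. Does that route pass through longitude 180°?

No

Signed shortest Δλ = ((-6.0 − 42.2 + 180) mod 360) − 180 = -48.2°.
Going west by 48.2° from +42.2° reaches -6.0° without touching 180°.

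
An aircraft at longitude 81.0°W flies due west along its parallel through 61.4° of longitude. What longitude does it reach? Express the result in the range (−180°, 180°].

Start at -81.0°; shift −61.4° → -142.4°.
-142.4° already lies in (−180°, 180°].

142.4°W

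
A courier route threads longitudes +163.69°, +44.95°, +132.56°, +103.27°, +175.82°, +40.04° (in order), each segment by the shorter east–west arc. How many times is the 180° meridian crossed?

0

Leg 1: +163.69° → +44.95°, shortest Δλ = -118.74° (west) — does not cross 180°.
Leg 2: +44.95° → +132.56°, shortest Δλ = 87.61° (east) — does not cross 180°.
Leg 3: +132.56° → +103.27°, shortest Δλ = -29.29° (west) — does not cross 180°.
Leg 4: +103.27° → +175.82°, shortest Δλ = 72.55° (east) — does not cross 180°.
Leg 5: +175.82° → +40.04°, shortest Δλ = -135.78° (west) — does not cross 180°.
Total crossings: 0.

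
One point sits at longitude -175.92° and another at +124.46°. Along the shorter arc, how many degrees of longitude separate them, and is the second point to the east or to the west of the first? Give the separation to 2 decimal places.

Raw difference: 124.46 − -175.92 = 300.38°.
Normalise into (−180°, 180°]: 300.38° − 360° = -59.62°.
Negative ⇒ the second point lies to the west; separation 59.62°.

59.62° west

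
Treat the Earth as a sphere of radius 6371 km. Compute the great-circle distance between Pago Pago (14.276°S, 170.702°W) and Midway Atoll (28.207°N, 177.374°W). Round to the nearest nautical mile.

2580 nmi

Δλ = -177.374 − -170.702 = -6.672°.
Δφ = 28.207 − -14.276 = 42.483°.
a = sin²(Δφ/2) + cos φ₁ · cos φ₂ · sin²(Δλ/2) = 0.134153.
c = 2·atan2(√a, √(1−a)) = 0.74999 rad → d = 6371·c ≈ 4778.20 km ≈ 2580.02 nmi.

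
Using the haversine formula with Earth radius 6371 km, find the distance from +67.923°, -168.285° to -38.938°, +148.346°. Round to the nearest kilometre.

Δλ = 148.346 − -168.285 = 316.631°; wrapped into (−180°, 180°]: -43.369°.
Δφ = -38.938 − 67.923 = -106.861°.
a = sin²(Δφ/2) + cos φ₁ · cos φ₂ · sin²(Δλ/2) = 0.684939.
c = 2·atan2(√a, √(1−a)) = 1.94967 rad → d = 6371·c ≈ 12421.37 km.

12421 km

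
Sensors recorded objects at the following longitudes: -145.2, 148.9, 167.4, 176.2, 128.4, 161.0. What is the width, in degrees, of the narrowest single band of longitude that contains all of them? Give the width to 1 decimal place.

Sort the longitudes: -145.2°, +128.4°, +148.9°, +161.0°, +167.4°, +176.2°.
Eastward gaps between consecutive values (wrapping around): 273.6°, 20.5°, 12.1°, 6.4°, 8.8°, 38.6°.
Largest gap = 273.6° ⇒ minimal covering band is its complement: 360° − 273.6° = 86.4°.
Band runs from +128.4° eastward to -145.2°, crossing the antimeridian.

86.4°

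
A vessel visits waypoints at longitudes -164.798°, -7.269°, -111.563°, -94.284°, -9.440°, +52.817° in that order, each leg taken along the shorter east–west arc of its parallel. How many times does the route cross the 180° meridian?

0

Leg 1: -164.798° → -7.269°, shortest Δλ = 157.529° (east) — does not cross 180°.
Leg 2: -7.269° → -111.563°, shortest Δλ = -104.294° (west) — does not cross 180°.
Leg 3: -111.563° → -94.284°, shortest Δλ = 17.279° (east) — does not cross 180°.
Leg 4: -94.284° → -9.440°, shortest Δλ = 84.844° (east) — does not cross 180°.
Leg 5: -9.440° → +52.817°, shortest Δλ = 62.257° (east) — does not cross 180°.
Total crossings: 0.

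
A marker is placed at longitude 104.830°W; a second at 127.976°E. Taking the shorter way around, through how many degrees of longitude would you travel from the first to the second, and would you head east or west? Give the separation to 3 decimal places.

127.194° west

Raw difference: 127.976 − -104.830 = 232.806°.
Normalise into (−180°, 180°]: 232.806° − 360° = -127.194°.
Negative ⇒ the second point lies to the west; separation 127.194°.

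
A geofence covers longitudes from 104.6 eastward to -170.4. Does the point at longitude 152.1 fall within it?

Yes

Band width going east from +104.6° to -170.4°: ((-170.4 − 104.6) mod 360) = 85.0°.
Offset of +152.1° east of the west edge: ((152.1 − 104.6) mod 360) = 47.5°.
47.5° ≤ 85.0° ⇒ inside.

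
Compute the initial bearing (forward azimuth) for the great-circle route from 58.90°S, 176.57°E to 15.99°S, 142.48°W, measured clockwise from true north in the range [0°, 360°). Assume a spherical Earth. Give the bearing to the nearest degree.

53°

Δλ = -142.48 − 176.57 = -319.05°; wrapped into (−180°, 180°]: 40.95°.
θ = atan2( sin Δλ · cos φ₂ , cos φ₁ · sin φ₂ − sin φ₁ · cos φ₂ · cos Δλ )
  = atan2(0.63004, 0.47941) = 52.732° → normalised to [0°, 360°): 52.732°.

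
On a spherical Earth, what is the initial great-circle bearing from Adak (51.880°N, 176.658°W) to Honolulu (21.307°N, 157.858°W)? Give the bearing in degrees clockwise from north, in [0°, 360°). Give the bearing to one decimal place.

147.4°

Δλ = -157.858 − -176.658 = 18.800°.
θ = atan2( sin Δλ · cos φ₂ , cos φ₁ · sin φ₂ − sin φ₁ · cos φ₂ · cos Δλ )
  = atan2(0.30024, -0.46953) = 147.404° → normalised to [0°, 360°): 147.404°.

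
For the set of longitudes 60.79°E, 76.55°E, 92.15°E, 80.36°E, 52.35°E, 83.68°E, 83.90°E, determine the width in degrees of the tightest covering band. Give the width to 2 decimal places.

39.80°

Sort the longitudes: +52.35°, +60.79°, +76.55°, +80.36°, +83.68°, +83.90°, +92.15°.
Eastward gaps between consecutive values (wrapping around): 8.44°, 15.76°, 3.81°, 3.32°, 0.22°, 8.25°, 320.20°.
Largest gap = 320.20° ⇒ minimal covering band is its complement: 360° − 320.20° = 39.80°.
Band runs from +52.35° eastward to +92.15°.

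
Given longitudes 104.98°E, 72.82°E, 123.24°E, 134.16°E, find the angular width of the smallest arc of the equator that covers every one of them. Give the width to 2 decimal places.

Sort the longitudes: +72.82°, +104.98°, +123.24°, +134.16°.
Eastward gaps between consecutive values (wrapping around): 32.16°, 18.26°, 10.92°, 298.66°.
Largest gap = 298.66° ⇒ minimal covering band is its complement: 360° − 298.66° = 61.34°.
Band runs from +72.82° eastward to +134.16°.

61.34°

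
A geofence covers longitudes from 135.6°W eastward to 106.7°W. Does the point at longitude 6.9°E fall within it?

No

Band width going east from -135.6° to -106.7°: ((-106.7 − -135.6) mod 360) = 28.9°.
Offset of +6.9° east of the west edge: ((6.9 − -135.6) mod 360) = 142.5°.
142.5° > 28.9° ⇒ outside.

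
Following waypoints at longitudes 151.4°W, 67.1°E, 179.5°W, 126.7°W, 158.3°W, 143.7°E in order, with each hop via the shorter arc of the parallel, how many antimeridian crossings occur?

Leg 1: -151.4° → +67.1°, shortest Δλ = -141.5° (west) — crosses 180°.
Leg 2: +67.1° → -179.5°, shortest Δλ = 113.4° (east) — crosses 180°.
Leg 3: -179.5° → -126.7°, shortest Δλ = 52.8° (east) — does not cross 180°.
Leg 4: -126.7° → -158.3°, shortest Δλ = -31.6° (west) — does not cross 180°.
Leg 5: -158.3° → +143.7°, shortest Δλ = -58.0° (west) — crosses 180°.
Total crossings: 3.

3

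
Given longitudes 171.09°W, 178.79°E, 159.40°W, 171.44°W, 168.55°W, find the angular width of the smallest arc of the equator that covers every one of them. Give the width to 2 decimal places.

21.81°

Sort the longitudes: -171.44°, -171.09°, -168.55°, -159.40°, +178.79°.
Eastward gaps between consecutive values (wrapping around): 0.35°, 2.54°, 9.15°, 338.19°, 9.77°.
Largest gap = 338.19° ⇒ minimal covering band is its complement: 360° − 338.19° = 21.81°.
Band runs from +178.79° eastward to -159.40°, crossing the antimeridian.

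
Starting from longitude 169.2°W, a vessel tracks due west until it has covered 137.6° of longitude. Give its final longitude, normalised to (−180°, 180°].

53.2°E

Start at -169.2°; shift −137.6° → -306.8°.
-306.8° lies outside (−180°, 180°]; add 360° → +53.2°.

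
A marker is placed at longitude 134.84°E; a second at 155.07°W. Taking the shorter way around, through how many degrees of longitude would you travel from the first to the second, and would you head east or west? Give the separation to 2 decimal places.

Raw difference: -155.07 − 134.84 = -289.91°.
Normalise into (−180°, 180°]: -289.91° + 360° = 70.09°.
Positive ⇒ the second point lies to the east; separation 70.09°.

70.09° east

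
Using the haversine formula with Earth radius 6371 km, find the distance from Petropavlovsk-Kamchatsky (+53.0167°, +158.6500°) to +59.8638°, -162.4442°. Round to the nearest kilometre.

2469 km

Δλ = -162.4442 − 158.6500 = -321.0942°; wrapped into (−180°, 180°]: 38.9058°.
Δφ = 59.8638 − 53.0167 = 6.8471°.
a = sin²(Δφ/2) + cos φ₁ · cos φ₂ · sin²(Δλ/2) = 0.037064.
c = 2·atan2(√a, √(1−a)) = 0.38746 rad → d = 6371·c ≈ 2468.51 km.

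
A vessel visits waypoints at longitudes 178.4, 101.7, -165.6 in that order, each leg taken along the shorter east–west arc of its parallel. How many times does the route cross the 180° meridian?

1

Leg 1: +178.4° → +101.7°, shortest Δλ = -76.7° (west) — does not cross 180°.
Leg 2: +101.7° → -165.6°, shortest Δλ = 92.7° (east) — crosses 180°.
Total crossings: 1.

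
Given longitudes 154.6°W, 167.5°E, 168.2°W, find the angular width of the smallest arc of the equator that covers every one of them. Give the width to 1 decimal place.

37.9°

Sort the longitudes: -168.2°, -154.6°, +167.5°.
Eastward gaps between consecutive values (wrapping around): 13.6°, 322.1°, 24.3°.
Largest gap = 322.1° ⇒ minimal covering band is its complement: 360° − 322.1° = 37.9°.
Band runs from +167.5° eastward to -154.6°, crossing the antimeridian.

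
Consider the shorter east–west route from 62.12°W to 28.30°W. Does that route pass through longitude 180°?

Signed shortest Δλ = ((-28.30 − -62.12 + 180) mod 360) − 180 = 33.82°.
Going east by 33.82° from -62.12° reaches -28.30° without touching 180°.

No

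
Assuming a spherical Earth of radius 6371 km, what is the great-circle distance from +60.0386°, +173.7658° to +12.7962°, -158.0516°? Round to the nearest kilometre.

Δλ = -158.0516 − 173.7658 = -331.8174°; wrapped into (−180°, 180°]: 28.1826°.
Δφ = 12.7962 − 60.0386 = -47.2424°.
a = sin²(Δφ/2) + cos φ₁ · cos φ₂ · sin²(Δλ/2) = 0.189419.
c = 2·atan2(√a, √(1−a)) = 0.90057 rad → d = 6371·c ≈ 5737.55 km.

5738 km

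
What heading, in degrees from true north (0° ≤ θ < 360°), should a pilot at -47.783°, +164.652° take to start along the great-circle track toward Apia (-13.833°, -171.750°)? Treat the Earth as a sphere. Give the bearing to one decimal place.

38.0°

Δλ = -171.750 − 164.652 = -336.402°; wrapped into (−180°, 180°]: 23.598°.
θ = atan2( sin Δλ · cos φ₂ , cos φ₁ · sin φ₂ − sin φ₁ · cos φ₂ · cos Δλ )
  = atan2(0.38871, 0.49833) = 37.955° → normalised to [0°, 360°): 37.955°.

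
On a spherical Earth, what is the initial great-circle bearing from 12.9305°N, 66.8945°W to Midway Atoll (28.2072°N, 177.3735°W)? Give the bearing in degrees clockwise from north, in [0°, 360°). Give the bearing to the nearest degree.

303°

Δλ = -177.3735 − -66.8945 = -110.4790°.
θ = atan2( sin Δλ · cos φ₂ , cos φ₁ · sin φ₂ − sin φ₁ · cos φ₂ · cos Δλ )
  = atan2(-0.82555, 0.52967) = -57.316° → normalised to [0°, 360°): 302.684°.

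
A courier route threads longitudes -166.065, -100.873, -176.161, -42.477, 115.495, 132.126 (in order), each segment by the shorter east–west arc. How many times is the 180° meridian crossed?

0

Leg 1: -166.065° → -100.873°, shortest Δλ = 65.192° (east) — does not cross 180°.
Leg 2: -100.873° → -176.161°, shortest Δλ = -75.288° (west) — does not cross 180°.
Leg 3: -176.161° → -42.477°, shortest Δλ = 133.684° (east) — does not cross 180°.
Leg 4: -42.477° → +115.495°, shortest Δλ = 157.972° (east) — does not cross 180°.
Leg 5: +115.495° → +132.126°, shortest Δλ = 16.631° (east) — does not cross 180°.
Total crossings: 0.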